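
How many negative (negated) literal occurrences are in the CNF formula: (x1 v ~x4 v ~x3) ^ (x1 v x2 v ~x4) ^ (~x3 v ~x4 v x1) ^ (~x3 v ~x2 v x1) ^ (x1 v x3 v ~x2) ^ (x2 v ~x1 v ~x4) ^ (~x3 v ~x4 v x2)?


Scan each clause for negated literals.
Clause 1: 2 negative; Clause 2: 1 negative; Clause 3: 2 negative; Clause 4: 2 negative; Clause 5: 1 negative; Clause 6: 2 negative; Clause 7: 2 negative.
Total negative literal occurrences = 12.

12


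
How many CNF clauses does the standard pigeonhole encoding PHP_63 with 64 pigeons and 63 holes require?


The PHP encoding has two parts:
1) At-least-one-hole clauses: 64 (one per pigeon, each with 63 literals).
2) At-most-one-pigeon-per-hole clauses: 63 holes * C(64,2) = 63 * 2016 = 127008.
Total clauses = 64 + 127008 = 127072.

127072


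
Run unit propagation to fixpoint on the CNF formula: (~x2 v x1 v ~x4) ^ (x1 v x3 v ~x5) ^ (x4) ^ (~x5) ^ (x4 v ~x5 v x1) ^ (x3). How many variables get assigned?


Unit propagation repeatedly assigns the literal in any unit clause, then simplifies.
Assignments in order: x4 = T, x5 = F, x3 = T.
No further unit clauses remain.
Total variables assigned = 3.

3


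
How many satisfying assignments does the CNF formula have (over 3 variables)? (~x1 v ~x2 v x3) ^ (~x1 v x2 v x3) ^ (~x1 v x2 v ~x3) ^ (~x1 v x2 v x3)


Enumerate all 8 truth assignments over 3 variables.
Test each against every clause.
Satisfying assignments found: 5.

5


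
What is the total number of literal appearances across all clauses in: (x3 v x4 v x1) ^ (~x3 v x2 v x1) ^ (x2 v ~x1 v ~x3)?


Clause lengths: 3, 3, 3.
Sum = 3 + 3 + 3 = 9.

9


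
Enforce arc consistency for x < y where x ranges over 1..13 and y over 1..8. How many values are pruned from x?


For the constraint x < y, x needs a supporting value in y's domain.
x can be at most 7 (one less than y's maximum).
Valid x values from domain: 7 out of 13.
Pruned = 13 - 7 = 6.

6


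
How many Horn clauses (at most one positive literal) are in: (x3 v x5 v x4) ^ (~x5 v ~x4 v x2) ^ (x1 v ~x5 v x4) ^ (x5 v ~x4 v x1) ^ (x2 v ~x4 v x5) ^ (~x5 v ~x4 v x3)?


A Horn clause has at most one positive literal.
Clause 1: 3 positive lit(s) -> not Horn
Clause 2: 1 positive lit(s) -> Horn
Clause 3: 2 positive lit(s) -> not Horn
Clause 4: 2 positive lit(s) -> not Horn
Clause 5: 2 positive lit(s) -> not Horn
Clause 6: 1 positive lit(s) -> Horn
Total Horn clauses = 2.

2


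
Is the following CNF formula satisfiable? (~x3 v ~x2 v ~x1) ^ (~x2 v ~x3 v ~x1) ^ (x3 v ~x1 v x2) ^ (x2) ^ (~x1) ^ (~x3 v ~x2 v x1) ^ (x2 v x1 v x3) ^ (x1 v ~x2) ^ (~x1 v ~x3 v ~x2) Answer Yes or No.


Check all 8 possible truth assignments.
Number of satisfying assignments found: 0.
The formula is unsatisfiable.

No


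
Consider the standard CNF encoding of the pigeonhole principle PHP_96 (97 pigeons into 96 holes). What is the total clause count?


The PHP encoding has two parts:
1) At-least-one-hole clauses: 97 (one per pigeon, each with 96 literals).
2) At-most-one-pigeon-per-hole clauses: 96 holes * C(97,2) = 96 * 4656 = 446976.
Total clauses = 97 + 446976 = 447073.

447073


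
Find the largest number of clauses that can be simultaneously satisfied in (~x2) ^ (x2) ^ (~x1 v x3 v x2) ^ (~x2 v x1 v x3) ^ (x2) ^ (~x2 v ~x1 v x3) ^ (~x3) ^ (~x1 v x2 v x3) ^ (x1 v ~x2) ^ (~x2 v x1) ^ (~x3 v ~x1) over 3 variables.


Enumerate all 8 truth assignments.
For each, count how many of the 11 clauses are satisfied.
The formula is not fully satisfiable, so the maximum is below 11.
Maximum simultaneously satisfiable clauses = 9.

9


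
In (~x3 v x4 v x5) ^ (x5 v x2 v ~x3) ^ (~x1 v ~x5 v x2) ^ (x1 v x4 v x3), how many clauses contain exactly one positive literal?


A definite clause has exactly one positive literal.
Clause 1: 2 positive -> not definite
Clause 2: 2 positive -> not definite
Clause 3: 1 positive -> definite
Clause 4: 3 positive -> not definite
Definite clause count = 1.

1


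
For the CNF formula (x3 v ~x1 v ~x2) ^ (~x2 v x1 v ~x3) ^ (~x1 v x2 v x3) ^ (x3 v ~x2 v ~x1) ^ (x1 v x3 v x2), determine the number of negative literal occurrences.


Scan each clause for negated literals.
Clause 1: 2 negative; Clause 2: 2 negative; Clause 3: 1 negative; Clause 4: 2 negative; Clause 5: 0 negative.
Total negative literal occurrences = 7.

7


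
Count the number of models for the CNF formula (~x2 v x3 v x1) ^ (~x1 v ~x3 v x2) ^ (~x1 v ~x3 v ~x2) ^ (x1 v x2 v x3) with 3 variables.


Enumerate all 8 truth assignments over 3 variables.
Test each against every clause.
Satisfying assignments found: 4.

4


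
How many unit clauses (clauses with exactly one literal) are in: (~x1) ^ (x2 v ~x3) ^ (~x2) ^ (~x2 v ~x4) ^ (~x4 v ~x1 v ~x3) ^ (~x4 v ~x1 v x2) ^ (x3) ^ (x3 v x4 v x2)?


A unit clause contains exactly one literal.
Unit clauses found: (~x1), (~x2), (x3).
Count = 3.

3


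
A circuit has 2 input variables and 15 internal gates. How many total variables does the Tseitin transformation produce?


The Tseitin transformation introduces one auxiliary variable per gate.
Total variables = inputs + gates = 2 + 15 = 17.

17


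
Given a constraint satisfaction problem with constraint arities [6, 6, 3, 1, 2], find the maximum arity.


The arities are: 6, 6, 3, 1, 2.
Scan for the maximum value.
Maximum arity = 6.

6


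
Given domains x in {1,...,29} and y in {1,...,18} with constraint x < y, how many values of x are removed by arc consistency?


For the constraint x < y, x needs a supporting value in y's domain.
x can be at most 17 (one less than y's maximum).
Valid x values from domain: 17 out of 29.
Pruned = 29 - 17 = 12.

12


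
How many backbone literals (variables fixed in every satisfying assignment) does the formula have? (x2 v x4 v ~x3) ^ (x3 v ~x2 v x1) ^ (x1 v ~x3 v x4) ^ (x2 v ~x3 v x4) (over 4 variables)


Find all satisfying assignments: 11 model(s).
Check which variables have the same value in every model.
No variable is fixed across all models.
Backbone size = 0.

0


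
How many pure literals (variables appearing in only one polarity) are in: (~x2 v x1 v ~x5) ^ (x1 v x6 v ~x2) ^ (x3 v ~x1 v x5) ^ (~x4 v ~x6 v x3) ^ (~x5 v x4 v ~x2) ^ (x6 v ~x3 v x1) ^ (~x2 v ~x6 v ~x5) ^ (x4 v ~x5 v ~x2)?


A pure literal appears in only one polarity across all clauses.
Pure literals: x2 (negative only).
Count = 1.

1


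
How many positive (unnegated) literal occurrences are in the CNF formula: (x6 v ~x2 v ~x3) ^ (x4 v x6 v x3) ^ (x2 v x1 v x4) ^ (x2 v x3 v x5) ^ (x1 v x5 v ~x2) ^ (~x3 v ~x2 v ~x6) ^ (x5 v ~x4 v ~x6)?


Scan each clause for unnegated literals.
Clause 1: 1 positive; Clause 2: 3 positive; Clause 3: 3 positive; Clause 4: 3 positive; Clause 5: 2 positive; Clause 6: 0 positive; Clause 7: 1 positive.
Total positive literal occurrences = 13.

13


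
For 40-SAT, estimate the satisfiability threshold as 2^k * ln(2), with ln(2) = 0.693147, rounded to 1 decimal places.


Using the asymptotic formula: threshold ~ 2^k * ln(2).
2^40 = 1099511627776.
1099511627776 * 0.693147 = 762123186258.1.

762123186258.1


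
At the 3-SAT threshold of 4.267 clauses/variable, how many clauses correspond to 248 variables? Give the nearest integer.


The 3-SAT phase transition occurs at approximately 4.267 clauses per variable.
m = 4.267 * 248 = 1058.216.
Rounded to nearest integer: 1058.

1058


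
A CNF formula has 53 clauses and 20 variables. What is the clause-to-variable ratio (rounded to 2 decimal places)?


Clause-to-variable ratio = clauses / variables.
53 / 20 = 2.65.

2.65


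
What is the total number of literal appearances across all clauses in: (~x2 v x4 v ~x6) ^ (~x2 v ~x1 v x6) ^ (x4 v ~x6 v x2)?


Clause lengths: 3, 3, 3.
Sum = 3 + 3 + 3 = 9.

9


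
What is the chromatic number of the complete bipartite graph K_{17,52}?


K_{17,52} is bipartite by definition: the two parts are independent sets, with every edge crossing between them.
Color all vertices in one part with color 1 and all vertices in the other part with color 2.
Since the graph has at least one edge, one color does not suffice.
Chromatic number = 2.

2


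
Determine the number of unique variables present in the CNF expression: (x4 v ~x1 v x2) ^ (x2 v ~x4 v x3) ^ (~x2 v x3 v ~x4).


Identify each distinct variable in the formula.
Variables found: x1, x2, x3, x4.
Total distinct variables = 4.

4


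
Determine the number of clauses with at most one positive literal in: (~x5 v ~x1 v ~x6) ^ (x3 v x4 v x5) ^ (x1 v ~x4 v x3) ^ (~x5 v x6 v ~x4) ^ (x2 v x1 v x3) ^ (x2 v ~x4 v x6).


A Horn clause has at most one positive literal.
Clause 1: 0 positive lit(s) -> Horn
Clause 2: 3 positive lit(s) -> not Horn
Clause 3: 2 positive lit(s) -> not Horn
Clause 4: 1 positive lit(s) -> Horn
Clause 5: 3 positive lit(s) -> not Horn
Clause 6: 2 positive lit(s) -> not Horn
Total Horn clauses = 2.

2


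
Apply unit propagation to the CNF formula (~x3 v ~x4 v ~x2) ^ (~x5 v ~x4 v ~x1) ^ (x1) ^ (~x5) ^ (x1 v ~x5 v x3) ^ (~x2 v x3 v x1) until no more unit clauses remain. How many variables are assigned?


Unit propagation repeatedly assigns the literal in any unit clause, then simplifies.
Assignments in order: x1 = T, x5 = F.
No further unit clauses remain.
Total variables assigned = 2.

2


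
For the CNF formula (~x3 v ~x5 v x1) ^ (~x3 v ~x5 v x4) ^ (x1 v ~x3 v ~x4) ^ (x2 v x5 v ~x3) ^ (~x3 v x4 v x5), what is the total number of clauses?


Each group enclosed in parentheses joined by ^ is one clause.
Counting the conjuncts: 5 clauses.

5


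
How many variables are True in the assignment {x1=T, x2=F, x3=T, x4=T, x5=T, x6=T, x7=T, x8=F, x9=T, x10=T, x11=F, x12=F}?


The weight is the number of variables assigned True.
True variables: x1, x3, x4, x5, x6, x7, x9, x10.
Weight = 8.

8


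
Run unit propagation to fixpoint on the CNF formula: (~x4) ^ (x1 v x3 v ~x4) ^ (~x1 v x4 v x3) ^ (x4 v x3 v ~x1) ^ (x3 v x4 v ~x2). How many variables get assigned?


Unit propagation repeatedly assigns the literal in any unit clause, then simplifies.
Assignments in order: x4 = F.
No further unit clauses remain.
Total variables assigned = 1.

1


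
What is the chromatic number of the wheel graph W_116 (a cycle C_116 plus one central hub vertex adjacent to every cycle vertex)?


W_116 consists of the cycle C_116 together with a hub vertex adjacent to every cycle vertex.
The cycle C_116 needs 2 colors (even cycle -> 2).
The hub is adjacent to every cycle vertex, so it must receive a new color distinct from all of them.
Chromatic number = 2 + 1 = 3.

3


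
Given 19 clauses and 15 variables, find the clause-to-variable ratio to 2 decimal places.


Clause-to-variable ratio = clauses / variables.
19 / 15 = 1.27.

1.27


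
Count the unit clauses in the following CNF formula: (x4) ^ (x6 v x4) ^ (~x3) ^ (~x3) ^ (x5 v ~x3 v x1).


A unit clause contains exactly one literal.
Unit clauses found: (x4), (~x3), (~x3).
Count = 3.

3


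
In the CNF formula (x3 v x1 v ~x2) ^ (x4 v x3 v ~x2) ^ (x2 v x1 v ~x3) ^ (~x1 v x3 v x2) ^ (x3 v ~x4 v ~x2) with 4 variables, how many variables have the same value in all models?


Find all satisfying assignments: 8 model(s).
Check which variables have the same value in every model.
No variable is fixed across all models.
Backbone size = 0.

0


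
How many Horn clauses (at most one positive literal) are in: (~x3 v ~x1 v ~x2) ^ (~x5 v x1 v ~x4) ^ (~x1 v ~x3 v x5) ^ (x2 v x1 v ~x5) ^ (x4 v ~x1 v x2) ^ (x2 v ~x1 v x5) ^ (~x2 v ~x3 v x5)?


A Horn clause has at most one positive literal.
Clause 1: 0 positive lit(s) -> Horn
Clause 2: 1 positive lit(s) -> Horn
Clause 3: 1 positive lit(s) -> Horn
Clause 4: 2 positive lit(s) -> not Horn
Clause 5: 2 positive lit(s) -> not Horn
Clause 6: 2 positive lit(s) -> not Horn
Clause 7: 1 positive lit(s) -> Horn
Total Horn clauses = 4.

4


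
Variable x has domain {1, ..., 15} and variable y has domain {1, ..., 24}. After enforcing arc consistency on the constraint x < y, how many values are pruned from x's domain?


For the constraint x < y, x needs a supporting value in y's domain.
x can be at most 23 (one less than y's maximum).
Valid x values from domain: 15 out of 15.
Pruned = 15 - 15 = 0.

0


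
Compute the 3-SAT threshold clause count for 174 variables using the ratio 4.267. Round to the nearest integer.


The 3-SAT phase transition occurs at approximately 4.267 clauses per variable.
m = 4.267 * 174 = 742.458.
Rounded to nearest integer: 742.

742


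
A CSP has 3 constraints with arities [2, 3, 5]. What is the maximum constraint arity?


The arities are: 2, 3, 5.
Scan for the maximum value.
Maximum arity = 5.

5


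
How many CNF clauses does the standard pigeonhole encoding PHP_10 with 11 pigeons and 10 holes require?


The PHP encoding has two parts:
1) At-least-one-hole clauses: 11 (one per pigeon, each with 10 literals).
2) At-most-one-pigeon-per-hole clauses: 10 holes * C(11,2) = 10 * 55 = 550.
Total clauses = 11 + 550 = 561.

561


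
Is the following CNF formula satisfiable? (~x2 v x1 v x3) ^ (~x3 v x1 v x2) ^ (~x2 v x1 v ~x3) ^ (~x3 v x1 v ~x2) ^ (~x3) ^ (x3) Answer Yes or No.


Check all 8 possible truth assignments.
Number of satisfying assignments found: 0.
The formula is unsatisfiable.

No


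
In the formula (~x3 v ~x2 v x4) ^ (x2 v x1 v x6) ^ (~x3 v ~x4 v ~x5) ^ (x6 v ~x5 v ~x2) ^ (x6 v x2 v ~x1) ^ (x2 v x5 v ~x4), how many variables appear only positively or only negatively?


A pure literal appears in only one polarity across all clauses.
Pure literals: x3 (negative only), x6 (positive only).
Count = 2.

2


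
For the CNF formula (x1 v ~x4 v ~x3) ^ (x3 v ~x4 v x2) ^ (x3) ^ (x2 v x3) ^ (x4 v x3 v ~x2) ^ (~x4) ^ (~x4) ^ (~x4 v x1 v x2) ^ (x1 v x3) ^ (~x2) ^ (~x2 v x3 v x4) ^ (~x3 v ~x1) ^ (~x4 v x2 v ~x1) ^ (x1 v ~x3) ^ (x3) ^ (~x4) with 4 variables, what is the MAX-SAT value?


Enumerate all 16 truth assignments.
For each, count how many of the 16 clauses are satisfied.
The formula is not fully satisfiable, so the maximum is below 16.
Maximum simultaneously satisfiable clauses = 15.

15


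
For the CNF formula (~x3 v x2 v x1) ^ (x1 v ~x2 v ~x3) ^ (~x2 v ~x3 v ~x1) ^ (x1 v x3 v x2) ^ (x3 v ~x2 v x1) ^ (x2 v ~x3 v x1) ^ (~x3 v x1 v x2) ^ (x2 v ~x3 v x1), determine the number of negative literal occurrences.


Scan each clause for negated literals.
Clause 1: 1 negative; Clause 2: 2 negative; Clause 3: 3 negative; Clause 4: 0 negative; Clause 5: 1 negative; Clause 6: 1 negative; Clause 7: 1 negative; Clause 8: 1 negative.
Total negative literal occurrences = 10.

10


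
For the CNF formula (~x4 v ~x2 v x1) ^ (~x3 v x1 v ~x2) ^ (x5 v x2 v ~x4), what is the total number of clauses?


Each group enclosed in parentheses joined by ^ is one clause.
Counting the conjuncts: 3 clauses.

3


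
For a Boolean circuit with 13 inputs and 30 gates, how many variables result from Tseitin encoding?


The Tseitin transformation introduces one auxiliary variable per gate.
Total variables = inputs + gates = 13 + 30 = 43.

43


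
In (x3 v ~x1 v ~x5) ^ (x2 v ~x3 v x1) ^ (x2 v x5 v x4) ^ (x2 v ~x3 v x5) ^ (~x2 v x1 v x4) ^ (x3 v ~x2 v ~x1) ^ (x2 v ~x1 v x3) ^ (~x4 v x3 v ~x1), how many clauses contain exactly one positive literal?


A definite clause has exactly one positive literal.
Clause 1: 1 positive -> definite
Clause 2: 2 positive -> not definite
Clause 3: 3 positive -> not definite
Clause 4: 2 positive -> not definite
Clause 5: 2 positive -> not definite
Clause 6: 1 positive -> definite
Clause 7: 2 positive -> not definite
Clause 8: 1 positive -> definite
Definite clause count = 3.

3


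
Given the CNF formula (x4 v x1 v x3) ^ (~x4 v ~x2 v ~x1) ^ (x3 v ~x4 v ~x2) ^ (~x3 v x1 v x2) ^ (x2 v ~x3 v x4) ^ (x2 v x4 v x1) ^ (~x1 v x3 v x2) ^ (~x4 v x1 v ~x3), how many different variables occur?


Identify each distinct variable in the formula.
Variables found: x1, x2, x3, x4.
Total distinct variables = 4.

4


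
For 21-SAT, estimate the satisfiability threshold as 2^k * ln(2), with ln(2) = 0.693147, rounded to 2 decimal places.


Using the asymptotic formula: threshold ~ 2^k * ln(2).
2^21 = 2097152.
2097152 * 0.693147 = 1453634.62.

1453634.62


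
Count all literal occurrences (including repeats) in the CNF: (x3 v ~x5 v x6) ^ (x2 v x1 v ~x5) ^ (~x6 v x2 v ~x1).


Clause lengths: 3, 3, 3.
Sum = 3 + 3 + 3 = 9.

9


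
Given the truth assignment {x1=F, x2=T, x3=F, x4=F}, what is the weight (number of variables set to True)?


The weight is the number of variables assigned True.
True variables: x2.
Weight = 1.

1


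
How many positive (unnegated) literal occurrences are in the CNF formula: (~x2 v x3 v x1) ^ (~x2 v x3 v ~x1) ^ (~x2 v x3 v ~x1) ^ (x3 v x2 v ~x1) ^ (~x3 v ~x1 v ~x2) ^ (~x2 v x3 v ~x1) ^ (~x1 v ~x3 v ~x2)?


Scan each clause for unnegated literals.
Clause 1: 2 positive; Clause 2: 1 positive; Clause 3: 1 positive; Clause 4: 2 positive; Clause 5: 0 positive; Clause 6: 1 positive; Clause 7: 0 positive.
Total positive literal occurrences = 7.

7


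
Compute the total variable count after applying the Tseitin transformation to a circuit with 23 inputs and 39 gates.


The Tseitin transformation introduces one auxiliary variable per gate.
Total variables = inputs + gates = 23 + 39 = 62.

62


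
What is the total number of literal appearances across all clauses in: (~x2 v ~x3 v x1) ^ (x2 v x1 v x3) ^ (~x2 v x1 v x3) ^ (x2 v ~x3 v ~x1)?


Clause lengths: 3, 3, 3, 3.
Sum = 3 + 3 + 3 + 3 = 12.

12


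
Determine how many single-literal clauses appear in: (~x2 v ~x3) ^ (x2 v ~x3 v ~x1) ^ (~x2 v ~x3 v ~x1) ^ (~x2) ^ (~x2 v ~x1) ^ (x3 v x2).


A unit clause contains exactly one literal.
Unit clauses found: (~x2).
Count = 1.

1


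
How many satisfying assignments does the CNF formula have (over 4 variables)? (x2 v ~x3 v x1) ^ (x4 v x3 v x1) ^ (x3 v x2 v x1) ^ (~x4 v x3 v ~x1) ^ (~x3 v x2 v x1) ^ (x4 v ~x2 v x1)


Enumerate all 16 truth assignments over 4 variables.
Test each against every clause.
Satisfying assignments found: 8.

8


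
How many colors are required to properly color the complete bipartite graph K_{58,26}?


K_{58,26} is bipartite by definition: the two parts are independent sets, with every edge crossing between them.
Color all vertices in one part with color 1 and all vertices in the other part with color 2.
Since the graph has at least one edge, one color does not suffice.
Chromatic number = 2.

2


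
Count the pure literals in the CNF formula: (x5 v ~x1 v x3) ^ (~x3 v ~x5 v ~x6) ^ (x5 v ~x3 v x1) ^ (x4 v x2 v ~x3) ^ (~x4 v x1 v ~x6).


A pure literal appears in only one polarity across all clauses.
Pure literals: x2 (positive only), x6 (negative only).
Count = 2.

2


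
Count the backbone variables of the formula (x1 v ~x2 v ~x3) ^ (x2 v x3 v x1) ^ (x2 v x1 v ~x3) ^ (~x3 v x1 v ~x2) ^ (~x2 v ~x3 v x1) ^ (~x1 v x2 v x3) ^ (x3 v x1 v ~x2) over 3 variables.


Find all satisfying assignments: 3 model(s).
Check which variables have the same value in every model.
Fixed variables: x1=T.
Backbone size = 1.

1


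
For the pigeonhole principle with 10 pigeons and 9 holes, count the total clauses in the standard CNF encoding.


The PHP encoding has two parts:
1) At-least-one-hole clauses: 10 (one per pigeon, each with 9 literals).
2) At-most-one-pigeon-per-hole clauses: 9 holes * C(10,2) = 9 * 45 = 405.
Total clauses = 10 + 405 = 415.

415


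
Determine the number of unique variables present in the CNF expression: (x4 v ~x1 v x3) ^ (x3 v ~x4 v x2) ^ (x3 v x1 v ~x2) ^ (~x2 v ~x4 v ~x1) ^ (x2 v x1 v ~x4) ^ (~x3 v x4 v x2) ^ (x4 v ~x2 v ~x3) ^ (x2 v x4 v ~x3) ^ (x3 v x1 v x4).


Identify each distinct variable in the formula.
Variables found: x1, x2, x3, x4.
Total distinct variables = 4.

4


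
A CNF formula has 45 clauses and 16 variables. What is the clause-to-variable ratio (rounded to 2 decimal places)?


Clause-to-variable ratio = clauses / variables.
45 / 16 = 2.81.

2.81


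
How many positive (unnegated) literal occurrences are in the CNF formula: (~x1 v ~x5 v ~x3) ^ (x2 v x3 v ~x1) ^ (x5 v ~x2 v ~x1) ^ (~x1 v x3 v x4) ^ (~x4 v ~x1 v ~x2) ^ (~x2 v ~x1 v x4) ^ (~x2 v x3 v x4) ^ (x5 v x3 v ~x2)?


Scan each clause for unnegated literals.
Clause 1: 0 positive; Clause 2: 2 positive; Clause 3: 1 positive; Clause 4: 2 positive; Clause 5: 0 positive; Clause 6: 1 positive; Clause 7: 2 positive; Clause 8: 2 positive.
Total positive literal occurrences = 10.

10


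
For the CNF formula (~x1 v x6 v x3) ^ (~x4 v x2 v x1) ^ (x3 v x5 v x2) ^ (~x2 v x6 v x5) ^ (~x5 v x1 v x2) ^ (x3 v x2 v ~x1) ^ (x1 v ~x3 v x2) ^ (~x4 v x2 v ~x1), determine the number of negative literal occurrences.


Scan each clause for negated literals.
Clause 1: 1 negative; Clause 2: 1 negative; Clause 3: 0 negative; Clause 4: 1 negative; Clause 5: 1 negative; Clause 6: 1 negative; Clause 7: 1 negative; Clause 8: 2 negative.
Total negative literal occurrences = 8.

8


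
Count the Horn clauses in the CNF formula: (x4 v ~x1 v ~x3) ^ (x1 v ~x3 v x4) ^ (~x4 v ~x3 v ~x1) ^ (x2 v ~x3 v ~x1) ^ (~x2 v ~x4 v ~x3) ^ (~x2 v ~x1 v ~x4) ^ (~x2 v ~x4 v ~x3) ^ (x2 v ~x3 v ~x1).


A Horn clause has at most one positive literal.
Clause 1: 1 positive lit(s) -> Horn
Clause 2: 2 positive lit(s) -> not Horn
Clause 3: 0 positive lit(s) -> Horn
Clause 4: 1 positive lit(s) -> Horn
Clause 5: 0 positive lit(s) -> Horn
Clause 6: 0 positive lit(s) -> Horn
Clause 7: 0 positive lit(s) -> Horn
Clause 8: 1 positive lit(s) -> Horn
Total Horn clauses = 7.

7


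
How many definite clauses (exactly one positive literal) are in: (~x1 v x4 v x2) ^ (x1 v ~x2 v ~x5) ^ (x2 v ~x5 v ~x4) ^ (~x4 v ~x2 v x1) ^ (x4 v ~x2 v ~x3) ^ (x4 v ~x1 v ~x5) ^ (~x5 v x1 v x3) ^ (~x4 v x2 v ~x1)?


A definite clause has exactly one positive literal.
Clause 1: 2 positive -> not definite
Clause 2: 1 positive -> definite
Clause 3: 1 positive -> definite
Clause 4: 1 positive -> definite
Clause 5: 1 positive -> definite
Clause 6: 1 positive -> definite
Clause 7: 2 positive -> not definite
Clause 8: 1 positive -> definite
Definite clause count = 6.

6


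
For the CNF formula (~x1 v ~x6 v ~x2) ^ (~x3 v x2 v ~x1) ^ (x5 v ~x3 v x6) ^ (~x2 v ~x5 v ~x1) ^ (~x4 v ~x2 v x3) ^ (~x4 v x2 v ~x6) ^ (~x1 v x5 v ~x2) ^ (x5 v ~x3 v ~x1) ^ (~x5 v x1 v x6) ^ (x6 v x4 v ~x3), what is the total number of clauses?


Each group enclosed in parentheses joined by ^ is one clause.
Counting the conjuncts: 10 clauses.

10


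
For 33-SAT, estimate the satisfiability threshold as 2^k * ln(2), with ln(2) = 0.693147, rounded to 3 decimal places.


Using the asymptotic formula: threshold ~ 2^k * ln(2).
2^33 = 8589934592.
8589934592 * 0.693147 = 5954087392.641.

5954087392.641


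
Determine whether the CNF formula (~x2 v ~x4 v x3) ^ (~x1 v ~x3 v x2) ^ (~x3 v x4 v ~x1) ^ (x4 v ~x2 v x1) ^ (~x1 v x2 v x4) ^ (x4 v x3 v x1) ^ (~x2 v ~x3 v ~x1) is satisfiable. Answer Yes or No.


Check all 16 possible truth assignments.
Number of satisfying assignments found: 6.
The formula is satisfiable.

Yes


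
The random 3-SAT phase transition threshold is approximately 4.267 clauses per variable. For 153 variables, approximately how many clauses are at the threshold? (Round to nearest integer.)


The 3-SAT phase transition occurs at approximately 4.267 clauses per variable.
m = 4.267 * 153 = 652.851.
Rounded to nearest integer: 653.

653


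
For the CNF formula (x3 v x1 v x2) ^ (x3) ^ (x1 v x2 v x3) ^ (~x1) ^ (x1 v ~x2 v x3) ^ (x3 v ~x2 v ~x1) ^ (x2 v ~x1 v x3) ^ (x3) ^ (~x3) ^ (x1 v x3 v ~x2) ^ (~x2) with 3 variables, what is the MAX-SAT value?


Enumerate all 8 truth assignments.
For each, count how many of the 11 clauses are satisfied.
The formula is not fully satisfiable, so the maximum is below 11.
Maximum simultaneously satisfiable clauses = 10.

10


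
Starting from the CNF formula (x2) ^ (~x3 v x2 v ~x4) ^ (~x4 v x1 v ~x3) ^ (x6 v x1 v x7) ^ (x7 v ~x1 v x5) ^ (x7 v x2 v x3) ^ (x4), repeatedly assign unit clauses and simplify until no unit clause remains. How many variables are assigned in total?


Unit propagation repeatedly assigns the literal in any unit clause, then simplifies.
Assignments in order: x2 = T, x4 = T.
No further unit clauses remain.
Total variables assigned = 2.

2


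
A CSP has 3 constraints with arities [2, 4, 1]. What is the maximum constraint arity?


The arities are: 2, 4, 1.
Scan for the maximum value.
Maximum arity = 4.

4


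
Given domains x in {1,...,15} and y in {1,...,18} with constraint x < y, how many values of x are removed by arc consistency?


For the constraint x < y, x needs a supporting value in y's domain.
x can be at most 17 (one less than y's maximum).
Valid x values from domain: 15 out of 15.
Pruned = 15 - 15 = 0.

0


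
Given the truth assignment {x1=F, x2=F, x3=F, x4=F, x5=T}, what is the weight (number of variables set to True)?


The weight is the number of variables assigned True.
True variables: x5.
Weight = 1.

1


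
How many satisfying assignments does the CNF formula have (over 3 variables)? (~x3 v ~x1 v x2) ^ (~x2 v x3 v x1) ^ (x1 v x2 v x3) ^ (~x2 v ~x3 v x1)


Enumerate all 8 truth assignments over 3 variables.
Test each against every clause.
Satisfying assignments found: 4.

4


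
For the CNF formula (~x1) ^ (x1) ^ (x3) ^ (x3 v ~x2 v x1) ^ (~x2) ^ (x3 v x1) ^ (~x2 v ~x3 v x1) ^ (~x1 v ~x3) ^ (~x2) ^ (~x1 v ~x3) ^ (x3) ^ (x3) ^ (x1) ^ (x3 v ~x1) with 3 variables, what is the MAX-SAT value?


Enumerate all 8 truth assignments.
For each, count how many of the 14 clauses are satisfied.
The formula is not fully satisfiable, so the maximum is below 14.
Maximum simultaneously satisfiable clauses = 12.

12


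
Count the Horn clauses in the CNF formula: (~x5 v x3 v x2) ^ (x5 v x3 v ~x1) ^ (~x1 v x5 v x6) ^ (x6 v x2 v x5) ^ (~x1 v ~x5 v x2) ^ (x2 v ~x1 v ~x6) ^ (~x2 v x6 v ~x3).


A Horn clause has at most one positive literal.
Clause 1: 2 positive lit(s) -> not Horn
Clause 2: 2 positive lit(s) -> not Horn
Clause 3: 2 positive lit(s) -> not Horn
Clause 4: 3 positive lit(s) -> not Horn
Clause 5: 1 positive lit(s) -> Horn
Clause 6: 1 positive lit(s) -> Horn
Clause 7: 1 positive lit(s) -> Horn
Total Horn clauses = 3.

3


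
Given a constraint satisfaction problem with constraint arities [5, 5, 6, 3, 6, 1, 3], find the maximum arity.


The arities are: 5, 5, 6, 3, 6, 1, 3.
Scan for the maximum value.
Maximum arity = 6.

6


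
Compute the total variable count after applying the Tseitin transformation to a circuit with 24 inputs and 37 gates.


The Tseitin transformation introduces one auxiliary variable per gate.
Total variables = inputs + gates = 24 + 37 = 61.

61


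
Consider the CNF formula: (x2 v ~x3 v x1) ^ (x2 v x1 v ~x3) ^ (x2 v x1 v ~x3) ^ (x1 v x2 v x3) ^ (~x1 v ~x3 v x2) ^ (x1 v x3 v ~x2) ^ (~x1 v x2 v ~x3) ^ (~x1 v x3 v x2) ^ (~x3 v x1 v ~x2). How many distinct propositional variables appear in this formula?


Identify each distinct variable in the formula.
Variables found: x1, x2, x3.
Total distinct variables = 3.

3


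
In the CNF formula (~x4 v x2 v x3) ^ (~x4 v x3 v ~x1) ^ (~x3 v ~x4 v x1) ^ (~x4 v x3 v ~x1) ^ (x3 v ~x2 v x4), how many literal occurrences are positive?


Scan each clause for unnegated literals.
Clause 1: 2 positive; Clause 2: 1 positive; Clause 3: 1 positive; Clause 4: 1 positive; Clause 5: 2 positive.
Total positive literal occurrences = 7.

7


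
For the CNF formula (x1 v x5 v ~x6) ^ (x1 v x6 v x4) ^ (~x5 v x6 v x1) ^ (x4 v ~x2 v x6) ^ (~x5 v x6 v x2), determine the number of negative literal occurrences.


Scan each clause for negated literals.
Clause 1: 1 negative; Clause 2: 0 negative; Clause 3: 1 negative; Clause 4: 1 negative; Clause 5: 1 negative.
Total negative literal occurrences = 4.

4


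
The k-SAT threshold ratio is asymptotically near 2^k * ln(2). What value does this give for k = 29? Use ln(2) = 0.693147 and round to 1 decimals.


Using the asymptotic formula: threshold ~ 2^k * ln(2).
2^29 = 536870912.
536870912 * 0.693147 = 372130462.0.

372130462.0


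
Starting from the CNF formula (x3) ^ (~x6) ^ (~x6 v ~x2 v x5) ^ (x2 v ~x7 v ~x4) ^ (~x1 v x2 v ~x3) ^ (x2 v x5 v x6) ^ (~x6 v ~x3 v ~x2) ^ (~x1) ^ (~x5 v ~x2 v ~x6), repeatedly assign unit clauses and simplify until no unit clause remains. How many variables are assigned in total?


Unit propagation repeatedly assigns the literal in any unit clause, then simplifies.
Assignments in order: x3 = T, x6 = F, x1 = F.
No further unit clauses remain.
Total variables assigned = 3.

3


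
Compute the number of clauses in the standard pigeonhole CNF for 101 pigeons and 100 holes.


The PHP encoding has two parts:
1) At-least-one-hole clauses: 101 (one per pigeon, each with 100 literals).
2) At-most-one-pigeon-per-hole clauses: 100 holes * C(101,2) = 100 * 5050 = 505000.
Total clauses = 101 + 505000 = 505101.

505101


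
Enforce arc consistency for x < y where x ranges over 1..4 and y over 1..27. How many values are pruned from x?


For the constraint x < y, x needs a supporting value in y's domain.
x can be at most 26 (one less than y's maximum).
Valid x values from domain: 4 out of 4.
Pruned = 4 - 4 = 0.

0


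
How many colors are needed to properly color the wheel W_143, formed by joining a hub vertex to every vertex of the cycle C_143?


W_143 consists of the cycle C_143 together with a hub vertex adjacent to every cycle vertex.
The cycle C_143 needs 3 colors (odd cycle -> 3).
The hub is adjacent to every cycle vertex, so it must receive a new color distinct from all of them.
Chromatic number = 3 + 1 = 4.

4


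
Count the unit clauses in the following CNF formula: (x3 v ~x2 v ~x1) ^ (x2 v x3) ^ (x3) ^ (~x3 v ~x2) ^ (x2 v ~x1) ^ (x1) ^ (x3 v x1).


A unit clause contains exactly one literal.
Unit clauses found: (x3), (x1).
Count = 2.

2


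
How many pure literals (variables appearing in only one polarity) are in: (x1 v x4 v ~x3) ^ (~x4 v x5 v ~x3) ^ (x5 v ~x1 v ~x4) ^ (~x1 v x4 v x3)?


A pure literal appears in only one polarity across all clauses.
Pure literals: x5 (positive only).
Count = 1.

1


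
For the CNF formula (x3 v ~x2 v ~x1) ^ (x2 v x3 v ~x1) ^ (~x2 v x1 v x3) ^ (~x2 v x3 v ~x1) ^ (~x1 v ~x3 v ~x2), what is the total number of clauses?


Each group enclosed in parentheses joined by ^ is one clause.
Counting the conjuncts: 5 clauses.

5


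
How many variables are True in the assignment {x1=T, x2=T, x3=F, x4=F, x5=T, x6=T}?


The weight is the number of variables assigned True.
True variables: x1, x2, x5, x6.
Weight = 4.

4


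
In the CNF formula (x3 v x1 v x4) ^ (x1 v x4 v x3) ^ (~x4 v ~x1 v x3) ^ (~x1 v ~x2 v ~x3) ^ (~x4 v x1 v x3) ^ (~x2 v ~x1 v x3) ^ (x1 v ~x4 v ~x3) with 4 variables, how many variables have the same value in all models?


Find all satisfying assignments: 5 model(s).
Check which variables have the same value in every model.
No variable is fixed across all models.
Backbone size = 0.

0


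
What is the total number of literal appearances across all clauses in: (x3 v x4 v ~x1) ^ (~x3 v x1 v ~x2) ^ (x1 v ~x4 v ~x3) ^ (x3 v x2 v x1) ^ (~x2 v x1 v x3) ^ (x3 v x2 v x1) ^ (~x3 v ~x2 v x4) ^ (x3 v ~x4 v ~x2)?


Clause lengths: 3, 3, 3, 3, 3, 3, 3, 3.
Sum = 3 + 3 + 3 + 3 + 3 + 3 + 3 + 3 = 24.

24


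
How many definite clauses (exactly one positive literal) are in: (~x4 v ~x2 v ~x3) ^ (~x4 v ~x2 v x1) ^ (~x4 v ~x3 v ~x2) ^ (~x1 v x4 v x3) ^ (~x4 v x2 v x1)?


A definite clause has exactly one positive literal.
Clause 1: 0 positive -> not definite
Clause 2: 1 positive -> definite
Clause 3: 0 positive -> not definite
Clause 4: 2 positive -> not definite
Clause 5: 2 positive -> not definite
Definite clause count = 1.

1


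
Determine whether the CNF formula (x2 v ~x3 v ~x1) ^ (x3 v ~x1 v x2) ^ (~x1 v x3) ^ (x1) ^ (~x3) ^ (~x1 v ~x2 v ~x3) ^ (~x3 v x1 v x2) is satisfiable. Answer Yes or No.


Check all 8 possible truth assignments.
Number of satisfying assignments found: 0.
The formula is unsatisfiable.

No


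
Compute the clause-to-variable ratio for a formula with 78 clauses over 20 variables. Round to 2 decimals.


Clause-to-variable ratio = clauses / variables.
78 / 20 = 3.9.

3.9


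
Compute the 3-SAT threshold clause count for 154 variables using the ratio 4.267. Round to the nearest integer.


The 3-SAT phase transition occurs at approximately 4.267 clauses per variable.
m = 4.267 * 154 = 657.118.
Rounded to nearest integer: 657.

657


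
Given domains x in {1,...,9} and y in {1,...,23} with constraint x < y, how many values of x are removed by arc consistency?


For the constraint x < y, x needs a supporting value in y's domain.
x can be at most 22 (one less than y's maximum).
Valid x values from domain: 9 out of 9.
Pruned = 9 - 9 = 0.

0


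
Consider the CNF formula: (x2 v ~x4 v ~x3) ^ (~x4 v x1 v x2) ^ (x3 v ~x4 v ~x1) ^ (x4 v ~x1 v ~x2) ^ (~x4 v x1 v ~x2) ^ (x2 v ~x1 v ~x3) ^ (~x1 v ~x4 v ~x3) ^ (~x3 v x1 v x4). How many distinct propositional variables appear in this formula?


Identify each distinct variable in the formula.
Variables found: x1, x2, x3, x4.
Total distinct variables = 4.

4


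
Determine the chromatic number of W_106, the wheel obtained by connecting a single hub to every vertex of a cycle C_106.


W_106 consists of the cycle C_106 together with a hub vertex adjacent to every cycle vertex.
The cycle C_106 needs 2 colors (even cycle -> 2).
The hub is adjacent to every cycle vertex, so it must receive a new color distinct from all of them.
Chromatic number = 2 + 1 = 3.

3


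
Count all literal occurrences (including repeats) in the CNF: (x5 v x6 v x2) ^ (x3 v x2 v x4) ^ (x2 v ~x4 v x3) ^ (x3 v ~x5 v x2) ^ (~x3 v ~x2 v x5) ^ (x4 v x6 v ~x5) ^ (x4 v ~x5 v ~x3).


Clause lengths: 3, 3, 3, 3, 3, 3, 3.
Sum = 3 + 3 + 3 + 3 + 3 + 3 + 3 = 21.

21


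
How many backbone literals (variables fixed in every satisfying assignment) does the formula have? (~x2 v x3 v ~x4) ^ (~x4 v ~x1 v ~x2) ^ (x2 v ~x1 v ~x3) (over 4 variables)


Find all satisfying assignments: 11 model(s).
Check which variables have the same value in every model.
No variable is fixed across all models.
Backbone size = 0.

0


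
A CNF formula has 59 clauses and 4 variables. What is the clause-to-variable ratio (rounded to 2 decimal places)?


Clause-to-variable ratio = clauses / variables.
59 / 4 = 14.75.

14.75


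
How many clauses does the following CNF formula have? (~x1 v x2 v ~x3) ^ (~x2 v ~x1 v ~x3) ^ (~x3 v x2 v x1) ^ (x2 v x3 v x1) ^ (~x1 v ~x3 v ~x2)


Each group enclosed in parentheses joined by ^ is one clause.
Counting the conjuncts: 5 clauses.

5


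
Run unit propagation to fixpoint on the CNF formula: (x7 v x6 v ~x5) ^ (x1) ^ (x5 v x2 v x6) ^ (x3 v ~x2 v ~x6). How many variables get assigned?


Unit propagation repeatedly assigns the literal in any unit clause, then simplifies.
Assignments in order: x1 = T.
No further unit clauses remain.
Total variables assigned = 1.

1


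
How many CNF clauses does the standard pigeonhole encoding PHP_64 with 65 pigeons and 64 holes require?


The PHP encoding has two parts:
1) At-least-one-hole clauses: 65 (one per pigeon, each with 64 literals).
2) At-most-one-pigeon-per-hole clauses: 64 holes * C(65,2) = 64 * 2080 = 133120.
Total clauses = 65 + 133120 = 133185.

133185


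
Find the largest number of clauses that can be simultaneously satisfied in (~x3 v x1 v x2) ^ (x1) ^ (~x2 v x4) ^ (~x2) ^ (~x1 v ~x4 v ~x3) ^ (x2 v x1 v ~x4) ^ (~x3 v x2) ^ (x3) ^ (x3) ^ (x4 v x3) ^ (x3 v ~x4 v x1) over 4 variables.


Enumerate all 16 truth assignments.
For each, count how many of the 11 clauses are satisfied.
The formula is not fully satisfiable, so the maximum is below 11.
Maximum simultaneously satisfiable clauses = 10.

10


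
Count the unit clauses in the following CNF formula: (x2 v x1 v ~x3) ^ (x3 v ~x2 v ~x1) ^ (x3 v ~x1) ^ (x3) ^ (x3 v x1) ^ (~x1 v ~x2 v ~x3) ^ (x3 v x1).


A unit clause contains exactly one literal.
Unit clauses found: (x3).
Count = 1.

1


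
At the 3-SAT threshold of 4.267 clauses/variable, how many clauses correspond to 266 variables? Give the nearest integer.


The 3-SAT phase transition occurs at approximately 4.267 clauses per variable.
m = 4.267 * 266 = 1135.022.
Rounded to nearest integer: 1135.

1135


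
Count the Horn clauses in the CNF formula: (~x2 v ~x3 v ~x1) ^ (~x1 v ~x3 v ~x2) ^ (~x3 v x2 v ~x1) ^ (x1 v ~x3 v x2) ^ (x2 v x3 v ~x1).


A Horn clause has at most one positive literal.
Clause 1: 0 positive lit(s) -> Horn
Clause 2: 0 positive lit(s) -> Horn
Clause 3: 1 positive lit(s) -> Horn
Clause 4: 2 positive lit(s) -> not Horn
Clause 5: 2 positive lit(s) -> not Horn
Total Horn clauses = 3.

3


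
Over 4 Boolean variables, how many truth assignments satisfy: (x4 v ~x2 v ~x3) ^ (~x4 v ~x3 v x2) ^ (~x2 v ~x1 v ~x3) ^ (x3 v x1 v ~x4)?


Enumerate all 16 truth assignments over 4 variables.
Test each against every clause.
Satisfying assignments found: 9.

9


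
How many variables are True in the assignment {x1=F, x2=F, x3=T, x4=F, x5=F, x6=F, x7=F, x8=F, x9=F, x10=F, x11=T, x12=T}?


The weight is the number of variables assigned True.
True variables: x3, x11, x12.
Weight = 3.

3


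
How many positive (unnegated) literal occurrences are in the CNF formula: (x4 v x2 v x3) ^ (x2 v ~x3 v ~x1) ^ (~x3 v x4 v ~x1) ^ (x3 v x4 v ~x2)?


Scan each clause for unnegated literals.
Clause 1: 3 positive; Clause 2: 1 positive; Clause 3: 1 positive; Clause 4: 2 positive.
Total positive literal occurrences = 7.

7


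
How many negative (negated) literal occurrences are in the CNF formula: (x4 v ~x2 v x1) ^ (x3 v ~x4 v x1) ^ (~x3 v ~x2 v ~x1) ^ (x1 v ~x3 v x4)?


Scan each clause for negated literals.
Clause 1: 1 negative; Clause 2: 1 negative; Clause 3: 3 negative; Clause 4: 1 negative.
Total negative literal occurrences = 6.

6


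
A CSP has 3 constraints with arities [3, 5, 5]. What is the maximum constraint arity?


The arities are: 3, 5, 5.
Scan for the maximum value.
Maximum arity = 5.

5


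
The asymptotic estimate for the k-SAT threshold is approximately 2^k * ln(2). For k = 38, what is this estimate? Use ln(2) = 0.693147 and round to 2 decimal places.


Using the asymptotic formula: threshold ~ 2^k * ln(2).
2^38 = 274877906944.
274877906944 * 0.693147 = 190530796564.51.

190530796564.51


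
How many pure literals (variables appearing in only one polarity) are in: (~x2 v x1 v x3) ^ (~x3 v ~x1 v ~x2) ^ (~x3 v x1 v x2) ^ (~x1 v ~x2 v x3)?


A pure literal appears in only one polarity across all clauses.
No pure literals found.
Count = 0.

0


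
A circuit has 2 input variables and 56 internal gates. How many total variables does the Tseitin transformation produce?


The Tseitin transformation introduces one auxiliary variable per gate.
Total variables = inputs + gates = 2 + 56 = 58.

58


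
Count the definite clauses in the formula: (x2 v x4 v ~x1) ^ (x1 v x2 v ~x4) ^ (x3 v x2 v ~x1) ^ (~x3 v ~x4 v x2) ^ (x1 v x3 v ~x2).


A definite clause has exactly one positive literal.
Clause 1: 2 positive -> not definite
Clause 2: 2 positive -> not definite
Clause 3: 2 positive -> not definite
Clause 4: 1 positive -> definite
Clause 5: 2 positive -> not definite
Definite clause count = 1.

1


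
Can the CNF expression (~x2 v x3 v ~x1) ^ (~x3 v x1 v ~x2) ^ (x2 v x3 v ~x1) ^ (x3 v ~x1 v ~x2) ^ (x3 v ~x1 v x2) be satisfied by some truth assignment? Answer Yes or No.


Check all 8 possible truth assignments.
Number of satisfying assignments found: 5.
The formula is satisfiable.

Yes


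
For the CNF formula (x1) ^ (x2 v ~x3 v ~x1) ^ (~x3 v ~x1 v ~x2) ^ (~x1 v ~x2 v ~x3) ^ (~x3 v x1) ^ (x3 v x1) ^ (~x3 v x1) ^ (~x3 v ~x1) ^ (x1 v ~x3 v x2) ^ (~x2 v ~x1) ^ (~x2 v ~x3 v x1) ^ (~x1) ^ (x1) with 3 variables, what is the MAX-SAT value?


Enumerate all 8 truth assignments.
For each, count how many of the 13 clauses are satisfied.
The formula is not fully satisfiable, so the maximum is below 13.
Maximum simultaneously satisfiable clauses = 12.

12
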